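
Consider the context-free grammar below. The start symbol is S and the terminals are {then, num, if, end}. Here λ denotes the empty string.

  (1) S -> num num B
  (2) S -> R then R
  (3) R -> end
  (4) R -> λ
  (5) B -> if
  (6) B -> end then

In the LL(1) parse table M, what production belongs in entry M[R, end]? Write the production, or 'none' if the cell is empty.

R -> end

FIRST(R): from R->end we get {end}; from R->λ we get {λ}. So FIRST(R) = {λ, end}.
FIRST(B): from B->if we get {if}; from B->end then we get {end}. So FIRST(B) = {end, if}.
FIRST(S): from S->num num B we get {num}; from S->R then R we get {end, then}. So FIRST(S) = {end, num, then}.
FOLLOW(S) includes $ since S is the start symbol.
FOLLOW(S): S appears on no right-hand side. Thus FOLLOW(S) = {$}.
FOLLOW(R): in S->R then R (occurrence 1), R is followed by then R with FIRST {then}; in S->R then R (occurrence 2), the suffix after R is empty, so FOLLOW(R) ⊇ FOLLOW(S) = {$}. Thus FOLLOW(R) = {$, then}.
For R -> end: FIRST(end) = {end}, so it goes in M[R, t] for t ∈ {end}.
For R -> λ: FIRST(λ) = {λ}, so it goes in M[R, t] for t ∈ {}; since λ ∈ FIRST, also for every t ∈ FOLLOW(R) = {$, then}.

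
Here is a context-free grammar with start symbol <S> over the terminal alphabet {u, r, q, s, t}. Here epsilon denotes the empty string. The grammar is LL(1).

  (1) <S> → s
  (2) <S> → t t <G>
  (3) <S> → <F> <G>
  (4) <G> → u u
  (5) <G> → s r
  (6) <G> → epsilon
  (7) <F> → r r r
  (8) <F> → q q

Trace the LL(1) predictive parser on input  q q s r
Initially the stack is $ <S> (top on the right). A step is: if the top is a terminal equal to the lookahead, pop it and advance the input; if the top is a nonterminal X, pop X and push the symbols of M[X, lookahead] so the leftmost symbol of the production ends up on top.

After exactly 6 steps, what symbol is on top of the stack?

r

     Stack      Input      Action
  1  $ <S>      q q s r $  expand <S> → <F> <G>
  2  $ <G> <F>  q q s r $  expand <F> → q q
  3  $ <G> q q  q q s r $  match q
  4  $ <G> q    q s r $    match q
  5  $ <G>      s r $      expand <G> → s r
  6  $ r s      s r $      match s
Stack after step 6: $ r (top = r).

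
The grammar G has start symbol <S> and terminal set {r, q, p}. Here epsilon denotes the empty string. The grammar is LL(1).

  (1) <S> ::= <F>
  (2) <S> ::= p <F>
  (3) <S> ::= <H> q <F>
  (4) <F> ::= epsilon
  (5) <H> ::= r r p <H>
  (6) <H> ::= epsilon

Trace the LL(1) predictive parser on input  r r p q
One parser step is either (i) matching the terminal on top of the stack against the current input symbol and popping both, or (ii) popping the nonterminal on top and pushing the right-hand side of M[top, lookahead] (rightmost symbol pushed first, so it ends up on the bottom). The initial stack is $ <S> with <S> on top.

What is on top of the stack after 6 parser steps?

q

     Stack              Input      Action
  1  $ <S>              r r p q $  expand <S> ::= <H> q <F>
  2  $ <F> q <H>        r r p q $  expand <H> ::= r r p <H>
  3  $ <F> q <H> p r r  r r p q $  match r
  4  $ <F> q <H> p r    r p q $    match r
  5  $ <F> q <H> p      p q $      match p
  6  $ <F> q <H>        q $        expand <H> ::= epsilon
Stack after step 6: $ <F> q (top = q).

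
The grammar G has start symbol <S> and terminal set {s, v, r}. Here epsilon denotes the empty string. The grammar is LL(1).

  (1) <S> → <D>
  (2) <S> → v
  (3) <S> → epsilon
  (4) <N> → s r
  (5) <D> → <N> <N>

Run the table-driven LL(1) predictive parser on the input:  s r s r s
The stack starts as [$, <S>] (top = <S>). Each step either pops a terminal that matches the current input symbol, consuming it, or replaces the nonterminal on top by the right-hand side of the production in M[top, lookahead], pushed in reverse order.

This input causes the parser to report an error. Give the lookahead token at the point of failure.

     Stack      Input        Action
  1  $ <S>      s r s r s $  expand <S> → <D>
  2  $ <D>      s r s r s $  expand <D> → <N> <N>
  3  $ <N> <N>  s r s r s $  expand <N> → s r
  4  $ <N> r s  s r s r s $  match s
  5  $ <N> r    r s r s $    match r
  6  $ <N>      s r s $      expand <N> → s r
  7  $ r s      s r s $      match s
  8  $ r        r s $        match r
  9  $          s $          error: stack empty but input remains

s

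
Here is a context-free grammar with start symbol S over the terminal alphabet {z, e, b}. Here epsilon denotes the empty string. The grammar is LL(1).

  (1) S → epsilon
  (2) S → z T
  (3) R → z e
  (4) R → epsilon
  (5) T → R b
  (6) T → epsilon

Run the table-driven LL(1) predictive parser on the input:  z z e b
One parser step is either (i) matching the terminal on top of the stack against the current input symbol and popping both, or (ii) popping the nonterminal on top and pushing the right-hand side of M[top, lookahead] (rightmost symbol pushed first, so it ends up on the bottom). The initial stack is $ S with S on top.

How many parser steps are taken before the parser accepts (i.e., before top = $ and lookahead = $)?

7

step 1: stack=$ S  input=z z e b $  — expand S → z T
step 2: stack=$ T z  input=z z e b $  — match z
step 3: stack=$ T  input=z e b $  — expand T → R b
step 4: stack=$ b R  input=z e b $  — expand R → z e
step 5: stack=$ b e z  input=z e b $  — match z
step 6: stack=$ b e  input=e b $  — match e
step 7: stack=$ b  input=b $  — match b
Accept reached after 7 steps.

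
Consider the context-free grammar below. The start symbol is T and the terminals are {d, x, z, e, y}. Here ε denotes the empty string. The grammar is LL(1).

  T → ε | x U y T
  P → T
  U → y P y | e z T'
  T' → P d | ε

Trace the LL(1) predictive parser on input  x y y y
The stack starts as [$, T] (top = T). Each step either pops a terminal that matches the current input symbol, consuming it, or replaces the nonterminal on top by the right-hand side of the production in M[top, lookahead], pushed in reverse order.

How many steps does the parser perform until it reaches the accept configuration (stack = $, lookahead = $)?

9

step 1: stack=$ T  input=x y y y $  — expand T → x U y T
step 2: stack=$ T y U x  input=x y y y $  — match x
step 3: stack=$ T y U  input=y y y $  — expand U → y P y
step 4: stack=$ T y y P y  input=y y y $  — match y
step 5: stack=$ T y y P  input=y y $  — expand P → T
step 6: stack=$ T y y T  input=y y $  — expand T → ε
step 7: stack=$ T y y  input=y y $  — match y
step 8: stack=$ T y  input=y $  — match y
step 9: stack=$ T  input=$  — expand T → ε
Accept reached after 9 steps.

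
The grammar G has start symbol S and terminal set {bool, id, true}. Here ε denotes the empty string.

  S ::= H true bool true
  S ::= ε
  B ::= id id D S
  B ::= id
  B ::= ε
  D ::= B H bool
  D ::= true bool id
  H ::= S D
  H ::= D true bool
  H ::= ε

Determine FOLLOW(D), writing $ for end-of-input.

FIRST(B): from B::=id id D S we get {id}; from B::=id we get {id}; from B::=ε we get {ε}. So FIRST(B) = {ε, id}.
FIRST(S): from S::=H true bool true we get {bool, id, true}; from S::=ε we get {ε}. So FIRST(S) = {ε, bool, id, true}.
FIRST(D): from D::=B H bool we get {bool, id, true}; from D::=true bool id we get {true}. So FIRST(D) = {bool, id, true}.
FIRST(H): from H::=S D we get {bool, id, true}; from H::=D true bool we get {bool, id, true}; from H::=ε we get {ε}. So FIRST(H) = {ε, bool, id, true}.
FOLLOW(S) includes $ since S is the start symbol.
FOLLOW(B): in D::=B H bool, B is followed by H bool with FIRST {bool, id, true}. Thus FOLLOW(B) = {bool, id, true}.
FOLLOW(S): in B::=id id D S, the suffix after S is empty, so FOLLOW(S) ⊇ FOLLOW(B) = {bool, id, true}; in H::=S D, S is followed by D with FIRST {bool, id, true}. Thus FOLLOW(S) = {$, bool, id, true}.
FOLLOW(H): in S::=H true bool true, H is followed by true bool true with FIRST {true}; in D::=B H bool, H is followed by bool with FIRST {bool}. Thus FOLLOW(H) = {bool, true}.
FOLLOW(D): in B::=id id D S, D is followed by S with FIRST {ε, bool, id, true}; in B::=id id D S, the suffix after D is nullable, so FOLLOW(D) ⊇ FOLLOW(B) = {bool, id, true}; in H::=S D, the suffix after D is empty, so FOLLOW(D) ⊇ FOLLOW(H) = {bool, true}; in H::=D true bool, D is followed by true bool with FIRST {true}. Thus FOLLOW(D) = {bool, id, true}.

{bool, id, true}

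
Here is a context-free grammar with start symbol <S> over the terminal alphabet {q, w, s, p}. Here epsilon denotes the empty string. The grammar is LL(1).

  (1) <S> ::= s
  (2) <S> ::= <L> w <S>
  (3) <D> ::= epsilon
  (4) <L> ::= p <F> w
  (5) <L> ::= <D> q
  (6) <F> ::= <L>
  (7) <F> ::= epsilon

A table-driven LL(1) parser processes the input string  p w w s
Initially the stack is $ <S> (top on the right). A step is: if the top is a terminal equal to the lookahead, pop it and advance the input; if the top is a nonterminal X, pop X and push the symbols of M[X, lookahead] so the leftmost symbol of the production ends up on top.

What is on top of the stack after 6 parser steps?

step 1: stack=$ <S>  input=p w w s $  — expand <S> ::= <L> w <S>
step 2: stack=$ <S> w <L>  input=p w w s $  — expand <L> ::= p <F> w
step 3: stack=$ <S> w w <F> p  input=p w w s $  — match p
step 4: stack=$ <S> w w <F>  input=w w s $  — expand <F> ::= epsilon
step 5: stack=$ <S> w w  input=w w s $  — match w
step 6: stack=$ <S> w  input=w s $  — match w
Stack after step 6: $ <S> (top = <S>).

<S>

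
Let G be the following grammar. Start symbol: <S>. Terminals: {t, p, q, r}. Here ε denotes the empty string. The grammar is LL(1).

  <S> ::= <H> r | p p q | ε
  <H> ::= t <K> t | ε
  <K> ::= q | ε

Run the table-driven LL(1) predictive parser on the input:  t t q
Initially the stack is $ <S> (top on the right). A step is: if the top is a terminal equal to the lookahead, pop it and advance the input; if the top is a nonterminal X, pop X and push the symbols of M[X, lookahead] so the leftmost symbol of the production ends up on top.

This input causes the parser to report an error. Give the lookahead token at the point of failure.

q

     Stack        Input    Action
  1  $ <S>        t t q $  expand <S> ::= <H> r
  2  $ r <H>      t t q $  expand <H> ::= t <K> t
  3  $ r t <K> t  t t q $  match t
  4  $ r t <K>    t q $    expand <K> ::= ε
  5  $ r t        t q $    match t
  6  $ r          q $      error: top is terminal r but lookahead is q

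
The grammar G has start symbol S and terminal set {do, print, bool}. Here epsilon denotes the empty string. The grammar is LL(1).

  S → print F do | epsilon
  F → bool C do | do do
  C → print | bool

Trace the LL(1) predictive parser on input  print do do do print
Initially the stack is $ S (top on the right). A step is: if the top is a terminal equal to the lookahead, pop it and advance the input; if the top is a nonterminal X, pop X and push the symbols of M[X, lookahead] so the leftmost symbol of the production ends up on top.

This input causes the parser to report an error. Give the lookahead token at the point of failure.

print

step 1: stack=$ S  input=print do do do print $  — expand S → print F do
step 2: stack=$ do F print  input=print do do do print $  — match print
step 3: stack=$ do F  input=do do do print $  — expand F → do do
step 4: stack=$ do do do  input=do do do print $  — match do
step 5: stack=$ do do  input=do do print $  — match do
step 6: stack=$ do  input=do print $  — match do
step 7: stack=$  input=print $  — error: stack empty but input remains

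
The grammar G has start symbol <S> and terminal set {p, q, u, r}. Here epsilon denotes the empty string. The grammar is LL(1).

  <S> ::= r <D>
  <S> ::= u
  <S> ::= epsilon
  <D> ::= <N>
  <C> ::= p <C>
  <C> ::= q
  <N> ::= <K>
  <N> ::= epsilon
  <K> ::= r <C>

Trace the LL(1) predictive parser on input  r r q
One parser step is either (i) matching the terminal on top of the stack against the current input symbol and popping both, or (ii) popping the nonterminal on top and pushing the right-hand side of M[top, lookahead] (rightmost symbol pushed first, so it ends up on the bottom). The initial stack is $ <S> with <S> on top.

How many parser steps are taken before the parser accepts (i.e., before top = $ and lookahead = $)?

step 1: stack=$ <S>  input=r r q $  — expand <S> ::= r <D>
step 2: stack=$ <D> r  input=r r q $  — match r
step 3: stack=$ <D>  input=r q $  — expand <D> ::= <N>
step 4: stack=$ <N>  input=r q $  — expand <N> ::= <K>
step 5: stack=$ <K>  input=r q $  — expand <K> ::= r <C>
step 6: stack=$ <C> r  input=r q $  — match r
step 7: stack=$ <C>  input=q $  — expand <C> ::= q
step 8: stack=$ q  input=q $  — match q
Accept reached after 8 steps.

8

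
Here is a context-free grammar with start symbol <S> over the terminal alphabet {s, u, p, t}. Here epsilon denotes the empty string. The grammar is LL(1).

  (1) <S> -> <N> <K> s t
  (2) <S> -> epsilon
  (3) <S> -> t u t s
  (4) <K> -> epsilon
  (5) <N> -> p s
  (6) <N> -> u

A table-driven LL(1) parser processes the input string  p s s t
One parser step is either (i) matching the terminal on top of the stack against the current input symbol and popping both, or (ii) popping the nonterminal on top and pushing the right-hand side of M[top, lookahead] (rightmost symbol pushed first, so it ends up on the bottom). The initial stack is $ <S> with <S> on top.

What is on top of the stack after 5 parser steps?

     Stack          Input      Action
  1  $ <S>          p s s t $  expand <S> -> <N> <K> s t
  2  $ t s <K> <N>  p s s t $  expand <N> -> p s
  3  $ t s <K> s p  p s s t $  match p
  4  $ t s <K> s    s s t $    match s
  5  $ t s <K>      s t $      expand <K> -> epsilon
Stack after step 5: $ t s (top = s).

s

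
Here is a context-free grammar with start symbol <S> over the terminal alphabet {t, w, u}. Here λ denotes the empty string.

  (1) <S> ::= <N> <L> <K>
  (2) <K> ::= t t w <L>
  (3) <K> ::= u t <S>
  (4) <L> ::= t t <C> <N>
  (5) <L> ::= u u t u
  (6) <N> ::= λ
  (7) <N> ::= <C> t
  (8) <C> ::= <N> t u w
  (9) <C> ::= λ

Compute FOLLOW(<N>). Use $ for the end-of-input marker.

FIRST(<K>) = {t, u}
FIRST(<L>) = {t, u}
FIRST(<S>) = {t, u}  (via <N> <L> <K>)
FIRST(<N>) = {λ, t}  (via <C> t)
FIRST(<C>) = {λ, t}  (via <N> t u w)
FOLLOW(<S>) includes $ since <S> is the start symbol.
FOLLOW(<S>): in <K>::=u t <S>, the suffix after <S> is empty, so FOLLOW(<S>) ⊇ FOLLOW(<K>) = {$}. Thus FOLLOW(<S>) = {$}.
FOLLOW(<K>): in <S>::=<N> <L> <K>, the suffix after <K> is empty, so FOLLOW(<K>) ⊇ FOLLOW(<S>) = {$}. Thus FOLLOW(<K>) = {$}.
FOLLOW(<L>): in <S>::=<N> <L> <K>, <L> is followed by <K> with FIRST {t, u}; in <K>::=t t w <L>, the suffix after <L> is empty, so FOLLOW(<L>) ⊇ FOLLOW(<K>) = {$}. Thus FOLLOW(<L>) = {$, t, u}.
FOLLOW(<N>): in <S>::=<N> <L> <K>, <N> is followed by <L> <K> with FIRST {t, u}; in <L>::=t t <C> <N>, the suffix after <N> is empty, so FOLLOW(<N>) ⊇ FOLLOW(<L>) = {$, t, u}; in <C>::=<N> t u w, <N> is followed by t u w with FIRST {t}. Thus FOLLOW(<N>) = {$, t, u}.
FOLLOW(<C>): in <L>::=t t <C> <N>, <C> is followed by <N> with FIRST {λ, t}; in <L>::=t t <C> <N>, the suffix after <C> is nullable, so FOLLOW(<C>) ⊇ FOLLOW(<L>) = {$, t, u}; in <N>::=<C> t, <C> is followed by t with FIRST {t}. Thus FOLLOW(<C>) = {$, t, u}.

{$, t, u}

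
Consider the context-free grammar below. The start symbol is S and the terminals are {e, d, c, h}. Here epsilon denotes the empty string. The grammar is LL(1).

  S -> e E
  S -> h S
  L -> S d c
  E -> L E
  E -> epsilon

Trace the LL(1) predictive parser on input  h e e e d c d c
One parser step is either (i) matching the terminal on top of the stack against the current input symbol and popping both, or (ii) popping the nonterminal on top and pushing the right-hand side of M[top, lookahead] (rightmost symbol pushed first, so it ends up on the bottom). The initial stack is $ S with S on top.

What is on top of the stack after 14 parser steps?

c

      Stack              Input              Action
   1  $ S                h e e e d c d c $  expand S -> h S
   2  $ S h              h e e e d c d c $  match h
   3  $ S                e e e d c d c $    expand S -> e E
   4  $ E e              e e e d c d c $    match e
   5  $ E                e e d c d c $      expand E -> L E
   6  $ E L              e e d c d c $      expand L -> S d c
   7  $ E c d S          e e d c d c $      expand S -> e E
   8  $ E c d E e        e e d c d c $      match e
   9  $ E c d E          e d c d c $        expand E -> L E
  10  $ E c d E L        e d c d c $        expand L -> S d c
  11  $ E c d E c d S    e d c d c $        expand S -> e E
  12  $ E c d E c d E e  e d c d c $        match e
  13  $ E c d E c d E    d c d c $          expand E -> epsilon
  14  $ E c d E c d      d c d c $          match d
Stack after step 14: $ E c d E c (top = c).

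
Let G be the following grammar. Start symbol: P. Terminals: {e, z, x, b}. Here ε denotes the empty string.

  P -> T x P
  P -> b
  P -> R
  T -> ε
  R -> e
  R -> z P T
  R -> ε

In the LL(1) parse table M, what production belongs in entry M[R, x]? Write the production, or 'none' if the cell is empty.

none

FIRST(T): from T->ε we get {ε}. So FIRST(T) = {ε}.
FIRST(R): from R->e we get {e}; from R->z P T we get {z}; from R->ε we get {ε}. So FIRST(R) = {ε, e, z}.
FIRST(P): from P->T x P we get {x}; from P->b we get {b}; from P->R we get {ε, e, z}. So FIRST(P) = {ε, b, e, x, z}.
FOLLOW(P) includes $ since P is the start symbol.
FOLLOW(P): in P->T x P, the suffix after P is empty (adds nothing new); in R->z P T, P is followed by T with FIRST {ε}; in R->z P T, the suffix after P is nullable, so FOLLOW(P) ⊇ FOLLOW(R) = {$}. Thus FOLLOW(P) = {$}.
FOLLOW(R): in P->R, the suffix after R is empty, so FOLLOW(R) ⊇ FOLLOW(P) = {$}. Thus FOLLOW(R) = {$}.
For R -> e: FIRST(e) = {e}, so it goes in M[R, t] for t ∈ {e}.
For R -> z P T: FIRST(z P T) = {z}, so it goes in M[R, t] for t ∈ {z}.
For R -> ε: FIRST(ε) = {ε}, so it goes in M[R, t] for t ∈ {}; since ε ∈ FIRST, also for every t ∈ FOLLOW(R) = {$}.
None of these place a production in M[R, x].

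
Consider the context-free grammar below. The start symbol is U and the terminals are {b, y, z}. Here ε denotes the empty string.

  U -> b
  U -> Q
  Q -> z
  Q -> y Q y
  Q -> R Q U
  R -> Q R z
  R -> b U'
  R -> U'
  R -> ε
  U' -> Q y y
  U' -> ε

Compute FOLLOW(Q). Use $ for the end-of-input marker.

FIRST(U) = {b, y, z}  (via Q)
FIRST(Q) = {b, y, z}  (via R Q U)
FIRST(U') = {ε, b, y, z}  (via Q y y)
FIRST(R) = {ε, b, y, z}  (via Q R z, U')
FOLLOW(U) includes $ since U is the start symbol.
FOLLOW(R): in Q->R Q U, R is followed by Q U with FIRST {b, y, z}; in R->Q R z, R is followed by z with FIRST {z}. Thus FOLLOW(R) = {b, y, z}.
FOLLOW(U'): in R->b U', the suffix after U' is empty, so FOLLOW(U') ⊇ FOLLOW(R) = {b, y, z}; in R->U', the suffix after U' is empty, so FOLLOW(U') ⊇ FOLLOW(R) = {b, y, z}. Thus FOLLOW(U') = {b, y, z}.
FOLLOW(U): in Q->R Q U, the suffix after U is empty, so FOLLOW(U) ⊇ FOLLOW(Q) = {$, b, y, z}. Thus FOLLOW(U) = {$, b, y, z}.
FOLLOW(Q): in U->Q, the suffix after Q is empty, so FOLLOW(Q) ⊇ FOLLOW(U) = {$, b, y, z}; in Q->y Q y, Q is followed by y with FIRST {y}; in Q->R Q U, Q is followed by U with FIRST {b, y, z}; in R->Q R z, Q is followed by R z with FIRST {b, y, z}; in U'->Q y y, Q is followed by y y with FIRST {y}. Thus FOLLOW(Q) = {$, b, y, z}.

{$, b, y, z}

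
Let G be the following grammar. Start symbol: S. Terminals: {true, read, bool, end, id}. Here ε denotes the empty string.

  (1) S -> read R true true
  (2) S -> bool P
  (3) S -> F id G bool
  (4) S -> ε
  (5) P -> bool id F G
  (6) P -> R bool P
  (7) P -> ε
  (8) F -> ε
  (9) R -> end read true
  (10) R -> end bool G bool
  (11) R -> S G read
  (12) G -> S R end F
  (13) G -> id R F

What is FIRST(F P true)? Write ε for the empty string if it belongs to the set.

FIRST(F): from F->ε we get {ε}. So FIRST(F) = {ε}.
FIRST(S): from S->read R true true we get {read}; from S->bool P we get {bool}; from S->F id G bool we get {id}; from S->ε we get {ε}. So FIRST(S) = {ε, bool, id, read}.
FIRST(P): from P->bool id F G we get {bool}; from P->R bool P we get {bool, end, id, read}; from P->ε we get {ε}. So FIRST(P) = {ε, bool, end, id, read}.
FIRST(R): from R->end read true we get {end}; from R->end bool G bool we get {end}; from R->S G read we get {bool, end, id, read}. So FIRST(R) = {bool, end, id, read}.
FIRST(G): from G->S R end F we get {bool, end, id, read}; from G->id R F we get {id}. So FIRST(G) = {bool, end, id, read}.
FIRST(F P true): take FIRST of each symbol in turn, carrying on past any symbol whose FIRST contains ε; result {bool, end, id, read, true}.

{bool, end, id, read, true}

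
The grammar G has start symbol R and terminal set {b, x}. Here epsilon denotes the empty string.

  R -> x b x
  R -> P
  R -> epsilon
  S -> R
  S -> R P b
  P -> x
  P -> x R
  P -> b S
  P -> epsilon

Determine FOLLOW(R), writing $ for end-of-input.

{$, b, x}

FIRST(P): from P->x we get {x}; from P->x R we get {x}; from P->b S we get {b}; from P->epsilon we get {epsilon}. So FIRST(P) = {epsilon, b, x}.
FIRST(R): from R->x b x we get {x}; from R->P we get {epsilon, b, x}; from R->epsilon we get {epsilon}. So FIRST(R) = {epsilon, b, x}.
FIRST(S): from S->R we get {epsilon, b, x}; from S->R P b we get {b, x}. So FIRST(S) = {epsilon, b, x}.
FOLLOW(R) includes $ since R is the start symbol.
FOLLOW(R): in S->R, the suffix after R is empty, so FOLLOW(R) ⊇ FOLLOW(S) = {$, b, x}; in S->R P b, R is followed by P b with FIRST {b, x}; in P->x R, the suffix after R is empty, so FOLLOW(R) ⊇ FOLLOW(P) = {$, b, x}. Thus FOLLOW(R) = {$, b, x}.
FOLLOW(P): in R->P, the suffix after P is empty, so FOLLOW(P) ⊇ FOLLOW(R) = {$, b, x}; in S->R P b, P is followed by b with FIRST {b}. Thus FOLLOW(P) = {$, b, x}.
FOLLOW(S): in P->b S, the suffix after S is empty, so FOLLOW(S) ⊇ FOLLOW(P) = {$, b, x}. Thus FOLLOW(S) = {$, b, x}.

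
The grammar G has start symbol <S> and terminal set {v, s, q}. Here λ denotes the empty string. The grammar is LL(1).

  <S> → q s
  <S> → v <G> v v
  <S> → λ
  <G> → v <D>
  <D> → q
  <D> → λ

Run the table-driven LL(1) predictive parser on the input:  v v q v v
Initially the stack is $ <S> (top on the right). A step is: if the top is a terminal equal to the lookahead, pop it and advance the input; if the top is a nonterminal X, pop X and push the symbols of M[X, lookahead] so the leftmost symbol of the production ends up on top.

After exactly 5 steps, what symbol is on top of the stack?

q

step 1: stack=$ <S>  input=v v q v v $  — expand <S> → v <G> v v
step 2: stack=$ v v <G> v  input=v v q v v $  — match v
step 3: stack=$ v v <G>  input=v q v v $  — expand <G> → v <D>
step 4: stack=$ v v <D> v  input=v q v v $  — match v
step 5: stack=$ v v <D>  input=q v v $  — expand <D> → q
Stack after step 5: $ v v q (top = q).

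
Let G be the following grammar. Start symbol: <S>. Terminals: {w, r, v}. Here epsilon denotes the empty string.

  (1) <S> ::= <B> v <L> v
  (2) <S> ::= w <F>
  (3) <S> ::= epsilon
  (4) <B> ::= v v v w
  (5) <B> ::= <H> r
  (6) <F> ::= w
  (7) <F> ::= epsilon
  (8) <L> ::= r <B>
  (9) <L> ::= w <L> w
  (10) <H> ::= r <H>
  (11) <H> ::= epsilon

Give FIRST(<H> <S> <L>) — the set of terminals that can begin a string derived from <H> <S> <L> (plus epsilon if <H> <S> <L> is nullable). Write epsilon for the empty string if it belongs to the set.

{r, v, w}

FIRST(<F>) = {epsilon, w}
FIRST(<L>) = {r, w}
FIRST(<H>) = {epsilon, r}
FIRST(<B>) = {r, v}  (via <H> r)
FIRST(<S>) = {epsilon, r, v, w}  (via <B> v <L> v)
FIRST(<H> <S> <L>): take FIRST of each symbol in turn, carrying on past any symbol whose FIRST contains epsilon; result {r, v, w}.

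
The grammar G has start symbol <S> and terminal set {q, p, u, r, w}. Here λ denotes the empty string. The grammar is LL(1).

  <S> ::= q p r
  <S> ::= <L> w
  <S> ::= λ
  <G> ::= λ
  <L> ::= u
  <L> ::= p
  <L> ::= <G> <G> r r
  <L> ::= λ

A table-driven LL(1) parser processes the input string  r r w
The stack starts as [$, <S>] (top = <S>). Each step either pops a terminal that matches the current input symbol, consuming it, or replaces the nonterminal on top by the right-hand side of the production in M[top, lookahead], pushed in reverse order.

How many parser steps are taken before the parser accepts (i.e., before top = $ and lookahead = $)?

step 1: stack=$ <S>  input=r r w $  — expand <S> ::= <L> w
step 2: stack=$ w <L>  input=r r w $  — expand <L> ::= <G> <G> r r
step 3: stack=$ w r r <G> <G>  input=r r w $  — expand <G> ::= λ
step 4: stack=$ w r r <G>  input=r r w $  — expand <G> ::= λ
step 5: stack=$ w r r  input=r r w $  — match r
step 6: stack=$ w r  input=r w $  — match r
step 7: stack=$ w  input=w $  — match w
Accept reached after 7 steps.

7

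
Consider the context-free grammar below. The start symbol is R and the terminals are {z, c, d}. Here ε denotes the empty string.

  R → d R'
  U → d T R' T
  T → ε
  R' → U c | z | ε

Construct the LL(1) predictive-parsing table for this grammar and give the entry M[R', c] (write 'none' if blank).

FIRST(R) = {d}
FIRST(U) = {d}
FIRST(T) = {ε}
FIRST(R') = {ε, d, z}  (via U c)
FOLLOW(R) includes $ since R is the start symbol.
FOLLOW(R): R appears on no right-hand side. Thus FOLLOW(R) = {$}.
FOLLOW(U): in R'→U c, U is followed by c with FIRST {c}. Thus FOLLOW(U) = {c}.
FOLLOW(R'): in R→d R', the suffix after R' is empty, so FOLLOW(R') ⊇ FOLLOW(R) = {$}; in U→d T R' T, R' is followed by T with FIRST {ε}; in U→d T R' T, the suffix after R' is nullable, so FOLLOW(R') ⊇ FOLLOW(U) = {c}. Thus FOLLOW(R') = {$, c}.
For R' → U c: FIRST(U c) = {d}, so it goes in M[R', t] for t ∈ {d}.
For R' → z: FIRST(z) = {z}, so it goes in M[R', t] for t ∈ {z}.
For R' → ε: FIRST(ε) = {ε}, so it goes in M[R', t] for t ∈ {}; since ε ∈ FIRST, also for every t ∈ FOLLOW(R') = {$, c}.

R' → ε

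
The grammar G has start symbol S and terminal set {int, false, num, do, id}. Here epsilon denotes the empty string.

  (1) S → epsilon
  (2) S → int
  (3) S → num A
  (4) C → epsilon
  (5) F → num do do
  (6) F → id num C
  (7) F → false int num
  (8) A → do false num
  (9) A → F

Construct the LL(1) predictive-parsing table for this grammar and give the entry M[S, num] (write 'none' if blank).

FIRST(S) = {epsilon, int, num}
FIRST(C) = {epsilon}
FIRST(F) = {false, id, num}
FIRST(A) = {do, false, id, num}  (via F)
FOLLOW(S) includes $ since S is the start symbol.
FOLLOW(S): S appears on no right-hand side. Thus FOLLOW(S) = {$}.
For S → epsilon: FIRST(epsilon) = {epsilon}, so it goes in M[S, t] for t ∈ {}; since epsilon ∈ FIRST, also for every t ∈ FOLLOW(S) = {$}.
For S → int: FIRST(int) = {int}, so it goes in M[S, t] for t ∈ {int}.
For S → num A: FIRST(num A) = {num}, so it goes in M[S, t] for t ∈ {num}.

S → num A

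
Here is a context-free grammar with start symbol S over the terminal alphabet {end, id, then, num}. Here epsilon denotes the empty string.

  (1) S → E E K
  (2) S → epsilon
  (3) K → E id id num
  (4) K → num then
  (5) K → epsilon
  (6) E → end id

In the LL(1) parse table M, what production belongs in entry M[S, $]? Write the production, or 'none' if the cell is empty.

S → epsilon

FIRST(E) = {end}
FIRST(S) = {epsilon, end}  (via E E K)
FIRST(K) = {epsilon, end, num}  (via E id id num)
FOLLOW(S) includes $ since S is the start symbol.
FOLLOW(S): S appears on no right-hand side. Thus FOLLOW(S) = {$}.
For S → E E K: FIRST(E E K) = {end}, so it goes in M[S, t] for t ∈ {end}.
For S → epsilon: FIRST(epsilon) = {epsilon}, so it goes in M[S, t] for t ∈ {}; since epsilon ∈ FIRST, also for every t ∈ FOLLOW(S) = {$}.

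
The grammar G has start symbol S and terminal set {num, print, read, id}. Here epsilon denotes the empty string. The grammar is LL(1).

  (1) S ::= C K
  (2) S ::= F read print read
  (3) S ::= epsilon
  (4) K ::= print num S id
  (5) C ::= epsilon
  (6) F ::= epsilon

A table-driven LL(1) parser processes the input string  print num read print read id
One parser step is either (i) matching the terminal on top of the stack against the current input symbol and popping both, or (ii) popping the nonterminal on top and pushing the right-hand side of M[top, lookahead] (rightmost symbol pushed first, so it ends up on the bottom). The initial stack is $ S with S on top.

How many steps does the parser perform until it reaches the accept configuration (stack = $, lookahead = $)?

11

      Stack                   Input                           Action
   1  $ S                     print num read print read id $  expand S ::= C K
   2  $ K C                   print num read print read id $  expand C ::= epsilon
   3  $ K                     print num read print read id $  expand K ::= print num S id
   4  $ id S num print        print num read print read id $  match print
   5  $ id S num              num read print read id $        match num
   6  $ id S                  read print read id $            expand S ::= F read print read
   7  $ id read print read F  read print read id $            expand F ::= epsilon
   8  $ id read print read    read print read id $            match read
   9  $ id read print         print read id $                 match print
  10  $ id read               read id $                       match read
  11  $ id                    id $                            match id
Accept reached after 11 steps.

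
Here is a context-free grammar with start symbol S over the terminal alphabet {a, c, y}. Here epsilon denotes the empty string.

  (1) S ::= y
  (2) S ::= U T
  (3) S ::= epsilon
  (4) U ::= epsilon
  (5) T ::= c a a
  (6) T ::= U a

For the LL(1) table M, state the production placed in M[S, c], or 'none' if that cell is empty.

FIRST(U): from U::=epsilon we get {epsilon}. So FIRST(U) = {epsilon}.
FIRST(T): from T::=c a a we get {c}; from T::=U a we get {a}. So FIRST(T) = {a, c}.
FIRST(S): from S::=y we get {y}; from S::=U T we get {a, c}; from S::=epsilon we get {epsilon}. So FIRST(S) = {epsilon, a, c, y}.
FOLLOW(S) includes $ since S is the start symbol.
FOLLOW(S): S appears on no right-hand side. Thus FOLLOW(S) = {$}.
For S ::= y: FIRST(y) = {y}, so it goes in M[S, t] for t ∈ {y}.
For S ::= U T: FIRST(U T) = {a, c}, so it goes in M[S, t] for t ∈ {a, c}.
For S ::= epsilon: FIRST(epsilon) = {epsilon}, so it goes in M[S, t] for t ∈ {}; since epsilon ∈ FIRST, also for every t ∈ FOLLOW(S) = {$}.

S ::= U T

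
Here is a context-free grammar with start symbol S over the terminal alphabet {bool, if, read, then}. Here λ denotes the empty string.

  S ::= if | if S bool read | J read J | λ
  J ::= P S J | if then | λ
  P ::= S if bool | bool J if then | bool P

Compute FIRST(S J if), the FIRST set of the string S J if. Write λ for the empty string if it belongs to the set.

{bool, if, read}

FIRST(S) = {λ, bool, if, read}  (via J read J)
FIRST(P) = {bool, if, read}  (via S if bool)
FIRST(J) = {λ, bool, if, read}  (via P S J)
FIRST(S J if): take FIRST of each symbol in turn, carrying on past any symbol whose FIRST contains λ; result {bool, if, read}.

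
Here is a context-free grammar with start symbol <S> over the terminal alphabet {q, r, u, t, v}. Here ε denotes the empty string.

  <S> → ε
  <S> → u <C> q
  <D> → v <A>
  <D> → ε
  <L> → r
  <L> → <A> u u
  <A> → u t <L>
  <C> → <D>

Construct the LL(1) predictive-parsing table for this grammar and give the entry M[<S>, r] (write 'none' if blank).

FIRST(<S>): from <S>→ε we get {ε}; from <S>→u <C> q we get {u}. So FIRST(<S>) = {ε, u}.
FIRST(<D>): from <D>→v <A> we get {v}; from <D>→ε we get {ε}. So FIRST(<D>) = {ε, v}.
FIRST(<A>): from <A>→u t <L> we get {u}. So FIRST(<A>) = {u}.
FIRST(<L>): from <L>→r we get {r}; from <L>→<A> u u we get {u}. So FIRST(<L>) = {r, u}.
FIRST(<C>): from <C>→<D> we get {ε, v}. So FIRST(<C>) = {ε, v}.
FOLLOW(<S>) includes $ since <S> is the start symbol.
FOLLOW(<S>): <S> appears on no right-hand side. Thus FOLLOW(<S>) = {$}.
For <S> → ε: FIRST(ε) = {ε}, so it goes in M[<S>, t] for t ∈ {}; since ε ∈ FIRST, also for every t ∈ FOLLOW(<S>) = {$}.
For <S> → u <C> q: FIRST(u <C> q) = {u}, so it goes in M[<S>, t] for t ∈ {u}.
None of these place a production in M[<S>, r].

none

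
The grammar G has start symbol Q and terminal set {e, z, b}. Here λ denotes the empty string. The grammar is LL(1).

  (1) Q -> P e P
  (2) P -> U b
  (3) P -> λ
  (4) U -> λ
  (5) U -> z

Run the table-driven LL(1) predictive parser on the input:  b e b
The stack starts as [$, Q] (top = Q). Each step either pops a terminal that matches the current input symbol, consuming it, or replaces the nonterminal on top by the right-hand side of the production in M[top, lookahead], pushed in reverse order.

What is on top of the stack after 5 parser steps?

P

step 1: stack=$ Q  input=b e b $  — expand Q -> P e P
step 2: stack=$ P e P  input=b e b $  — expand P -> U b
step 3: stack=$ P e b U  input=b e b $  — expand U -> λ
step 4: stack=$ P e b  input=b e b $  — match b
step 5: stack=$ P e  input=e b $  — match e
Stack after step 5: $ P (top = P).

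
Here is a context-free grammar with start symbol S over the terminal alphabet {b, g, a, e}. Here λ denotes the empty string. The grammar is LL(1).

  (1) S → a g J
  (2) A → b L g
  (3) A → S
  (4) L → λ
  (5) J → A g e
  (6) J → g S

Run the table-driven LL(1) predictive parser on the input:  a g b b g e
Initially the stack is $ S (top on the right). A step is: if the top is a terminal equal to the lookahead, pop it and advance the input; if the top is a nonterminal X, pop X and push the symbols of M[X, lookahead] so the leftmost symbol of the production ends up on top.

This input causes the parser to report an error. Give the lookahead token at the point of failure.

b

step 1: stack=$ S  input=a g b b g e $  — expand S → a g J
step 2: stack=$ J g a  input=a g b b g e $  — match a
step 3: stack=$ J g  input=g b b g e $  — match g
step 4: stack=$ J  input=b b g e $  — expand J → A g e
step 5: stack=$ e g A  input=b b g e $  — expand A → b L g
step 6: stack=$ e g g L b  input=b b g e $  — match b
step 7: stack=$ e g g L  input=b g e $  — error: M[L, b] is empty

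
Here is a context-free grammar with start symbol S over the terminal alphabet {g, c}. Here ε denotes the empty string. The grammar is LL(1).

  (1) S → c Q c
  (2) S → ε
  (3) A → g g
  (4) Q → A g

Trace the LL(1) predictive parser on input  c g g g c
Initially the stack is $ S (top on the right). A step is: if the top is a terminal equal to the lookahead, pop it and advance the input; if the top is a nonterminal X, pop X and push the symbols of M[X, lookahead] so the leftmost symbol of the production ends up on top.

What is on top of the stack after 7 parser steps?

c

step 1: stack=$ S  input=c g g g c $  — expand S → c Q c
step 2: stack=$ c Q c  input=c g g g c $  — match c
step 3: stack=$ c Q  input=g g g c $  — expand Q → A g
step 4: stack=$ c g A  input=g g g c $  — expand A → g g
step 5: stack=$ c g g g  input=g g g c $  — match g
step 6: stack=$ c g g  input=g g c $  — match g
step 7: stack=$ c g  input=g c $  — match g
Stack after step 7: $ c (top = c).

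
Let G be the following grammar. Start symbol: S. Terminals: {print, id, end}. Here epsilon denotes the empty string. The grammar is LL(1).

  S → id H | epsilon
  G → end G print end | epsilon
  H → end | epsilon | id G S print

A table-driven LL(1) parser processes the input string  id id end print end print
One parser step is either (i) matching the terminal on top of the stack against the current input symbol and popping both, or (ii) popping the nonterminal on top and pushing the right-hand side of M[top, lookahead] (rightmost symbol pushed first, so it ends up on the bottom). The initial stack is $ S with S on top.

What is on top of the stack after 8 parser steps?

step 1: stack=$ S  input=id id end print end print $  — expand S → id H
step 2: stack=$ H id  input=id id end print end print $  — match id
step 3: stack=$ H  input=id end print end print $  — expand H → id G S print
step 4: stack=$ print S G id  input=id end print end print $  — match id
step 5: stack=$ print S G  input=end print end print $  — expand G → end G print end
step 6: stack=$ print S end print G end  input=end print end print $  — match end
step 7: stack=$ print S end print G  input=print end print $  — expand G → epsilon
step 8: stack=$ print S end print  input=print end print $  — match print
Stack after step 8: $ print S end (top = end).

end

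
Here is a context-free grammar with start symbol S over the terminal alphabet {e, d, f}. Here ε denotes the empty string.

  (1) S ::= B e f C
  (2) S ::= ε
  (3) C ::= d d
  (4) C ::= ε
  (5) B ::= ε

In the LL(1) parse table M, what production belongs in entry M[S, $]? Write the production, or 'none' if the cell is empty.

FIRST(C): from C::=d d we get {d}; from C::=ε we get {ε}. So FIRST(C) = {ε, d}.
FIRST(B): from B::=ε we get {ε}. So FIRST(B) = {ε}.
FIRST(S): from S::=B e f C we get {e}; from S::=ε we get {ε}. So FIRST(S) = {ε, e}.
FOLLOW(S) includes $ since S is the start symbol.
FOLLOW(S): S appears on no right-hand side. Thus FOLLOW(S) = {$}.
For S ::= B e f C: FIRST(B e f C) = {e}, so it goes in M[S, t] for t ∈ {e}.
For S ::= ε: FIRST(ε) = {ε}, so it goes in M[S, t] for t ∈ {}; since ε ∈ FIRST, also for every t ∈ FOLLOW(S) = {$}.

S ::= ε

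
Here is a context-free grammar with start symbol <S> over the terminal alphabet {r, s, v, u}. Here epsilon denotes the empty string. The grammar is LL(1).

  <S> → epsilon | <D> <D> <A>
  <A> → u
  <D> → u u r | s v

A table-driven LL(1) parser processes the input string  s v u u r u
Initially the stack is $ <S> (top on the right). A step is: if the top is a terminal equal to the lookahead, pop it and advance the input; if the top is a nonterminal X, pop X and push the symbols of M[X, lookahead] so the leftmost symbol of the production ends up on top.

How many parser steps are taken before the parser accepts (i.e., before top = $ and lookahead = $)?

step 1: stack=$ <S>  input=s v u u r u $  — expand <S> → <D> <D> <A>
step 2: stack=$ <A> <D> <D>  input=s v u u r u $  — expand <D> → s v
step 3: stack=$ <A> <D> v s  input=s v u u r u $  — match s
step 4: stack=$ <A> <D> v  input=v u u r u $  — match v
step 5: stack=$ <A> <D>  input=u u r u $  — expand <D> → u u r
step 6: stack=$ <A> r u u  input=u u r u $  — match u
step 7: stack=$ <A> r u  input=u r u $  — match u
step 8: stack=$ <A> r  input=r u $  — match r
step 9: stack=$ <A>  input=u $  — expand <A> → u
step 10: stack=$ u  input=u $  — match u
Accept reached after 10 steps.

10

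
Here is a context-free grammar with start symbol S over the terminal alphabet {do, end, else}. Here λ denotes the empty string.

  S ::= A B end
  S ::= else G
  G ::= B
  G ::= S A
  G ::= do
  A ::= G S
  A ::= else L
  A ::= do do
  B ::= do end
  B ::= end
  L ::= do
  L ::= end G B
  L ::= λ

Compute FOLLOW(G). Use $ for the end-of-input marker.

{$, do, else, end}

FIRST(B): from B::=do end we get {do}; from B::=end we get {end}. So FIRST(B) = {do, end}.
FIRST(L): from L::=do we get {do}; from L::=end G B we get {end}; from L::=λ we get {λ}. So FIRST(L) = {λ, do, end}.
FIRST(S): from S::=A B end we get {do, else, end}; from S::=else G we get {else}. So FIRST(S) = {do, else, end}.
FIRST(G): from G::=B we get {do, end}; from G::=S A we get {do, else, end}; from G::=do we get {do}. So FIRST(G) = {do, else, end}.
FIRST(A): from A::=G S we get {do, else, end}; from A::=else L we get {else}; from A::=do do we get {do}. So FIRST(A) = {do, else, end}.
FOLLOW(S) includes $ since S is the start symbol.
FOLLOW(S): in G::=S A, S is followed by A with FIRST {do, else, end}; in A::=G S, the suffix after S is empty, so FOLLOW(S) ⊇ FOLLOW(A) = {$, do, else, end}. Thus FOLLOW(S) = {$, do, else, end}.
FOLLOW(G): in S::=else G, the suffix after G is empty, so FOLLOW(G) ⊇ FOLLOW(S) = {$, do, else, end}; in A::=G S, G is followed by S with FIRST {do, else, end}; in L::=end G B, G is followed by B with FIRST {do, end}. Thus FOLLOW(G) = {$, do, else, end}.
FOLLOW(A): in S::=A B end, A is followed by B end with FIRST {do, end}; in G::=S A, the suffix after A is empty, so FOLLOW(A) ⊇ FOLLOW(G) = {$, do, else, end}. Thus FOLLOW(A) = {$, do, else, end}.
FOLLOW(L): in A::=else L, the suffix after L is empty, so FOLLOW(L) ⊇ FOLLOW(A) = {$, do, else, end}. Thus FOLLOW(L) = {$, do, else, end}.
FOLLOW(B): in S::=A B end, B is followed by end with FIRST {end}; in G::=B, the suffix after B is empty, so FOLLOW(B) ⊇ FOLLOW(G) = {$, do, else, end}; in L::=end G B, the suffix after B is empty, so FOLLOW(B) ⊇ FOLLOW(L) = {$, do, else, end}. Thus FOLLOW(B) = {$, do, else, end}.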